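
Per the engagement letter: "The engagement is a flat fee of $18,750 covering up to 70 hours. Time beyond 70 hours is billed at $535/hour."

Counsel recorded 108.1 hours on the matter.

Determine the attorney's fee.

Flat fee: $18,750.00
Excess hours: 108.1 − 70 = 38.1
Overrun: 38.1 × $535 = $20,383.50
Total: $18,750.00 + $20,383.50 = $39,133.50

$39,133.50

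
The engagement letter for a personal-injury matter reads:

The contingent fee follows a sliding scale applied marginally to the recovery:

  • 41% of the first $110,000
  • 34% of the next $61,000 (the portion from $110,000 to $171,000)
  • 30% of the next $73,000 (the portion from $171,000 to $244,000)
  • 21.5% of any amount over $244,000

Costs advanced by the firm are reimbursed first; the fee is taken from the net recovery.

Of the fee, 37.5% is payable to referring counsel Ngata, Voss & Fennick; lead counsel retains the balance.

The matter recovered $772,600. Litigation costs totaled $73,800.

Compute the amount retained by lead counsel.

Fee base (net of costs): $772,600 − $73,800 = $698,800
First $110,000 at 41% = $45,100.00
Next $61,000 at 34% = $20,740.00
Next $73,000 at 30% = $21,900.00
Remaining $454,800 at 21.5% = $97,782.00
Fee: $45,100.00 + $20,740.00 + $21,900.00 + $97,782.00 = $185,522.00
Referral share: 37.5% of $185,522.00 = $69,570.75; lead counsel retains $185,522.00 − $69,570.75 = $115,951.25.

$115,951.25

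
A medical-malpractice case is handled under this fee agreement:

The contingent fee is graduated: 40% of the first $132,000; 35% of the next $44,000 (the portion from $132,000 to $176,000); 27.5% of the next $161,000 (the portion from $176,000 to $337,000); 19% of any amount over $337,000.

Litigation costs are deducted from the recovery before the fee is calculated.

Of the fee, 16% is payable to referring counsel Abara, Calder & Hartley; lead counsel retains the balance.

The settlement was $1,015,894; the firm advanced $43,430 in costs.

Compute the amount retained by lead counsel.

Fee base (net of costs): $1,015,894 − $43,430 = $972,464
First $132,000 at 40% = $52,800.00
Next $44,000 at 35% = $15,400.00
Next $161,000 at 27.5% = $44,275.00
Remaining $635,464 at 19% = $120,738.16
Fee: $52,800.00 + $15,400.00 + $44,275.00 + $120,738.16 = $233,213.16
Referral share: 16% of $233,213.16 = $37,314.11; lead counsel retains $233,213.16 − $37,314.11 = $195,899.05.

$195,899.05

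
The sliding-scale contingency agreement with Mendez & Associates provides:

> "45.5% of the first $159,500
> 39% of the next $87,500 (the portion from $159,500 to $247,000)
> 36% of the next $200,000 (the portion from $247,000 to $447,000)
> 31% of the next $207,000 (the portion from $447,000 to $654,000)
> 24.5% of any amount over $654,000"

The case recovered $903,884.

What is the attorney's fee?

$304,089.08

First $159,500 at 45.5% = $72,572.50
Next $87,500 at 39% = $34,125.00
Next $200,000 at 36% = $72,000.00
Next $207,000 at 31% = $64,170.00
Remaining $249,884 at 24.5% = $61,221.58
Fee: $72,572.50 + $34,125.00 + $72,000.00 + $64,170.00 + $61,221.58 = $304,089.08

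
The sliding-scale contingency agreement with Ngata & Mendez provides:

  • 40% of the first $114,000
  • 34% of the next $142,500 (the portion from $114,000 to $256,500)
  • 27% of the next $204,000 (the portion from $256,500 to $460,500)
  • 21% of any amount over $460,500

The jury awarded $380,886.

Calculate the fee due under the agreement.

$127,634.22

First $114,000 at 40% = $45,600.00
Next $142,500 at 34% = $48,450.00
Remaining $124,386 at 27% = $33,584.22
Fee: $45,600.00 + $48,450.00 + $33,584.22 = $127,634.22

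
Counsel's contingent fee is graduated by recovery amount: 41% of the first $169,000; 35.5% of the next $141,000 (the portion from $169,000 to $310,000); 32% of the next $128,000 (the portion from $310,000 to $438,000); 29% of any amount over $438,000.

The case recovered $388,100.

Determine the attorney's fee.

First $169,000 at 41% = $69,290.00
Next $141,000 at 35.5% = $50,055.00
Remaining $78,100 at 32% = $24,992.00
Fee: $69,290.00 + $50,055.00 + $24,992.00 = $144,337.00

$144,337.00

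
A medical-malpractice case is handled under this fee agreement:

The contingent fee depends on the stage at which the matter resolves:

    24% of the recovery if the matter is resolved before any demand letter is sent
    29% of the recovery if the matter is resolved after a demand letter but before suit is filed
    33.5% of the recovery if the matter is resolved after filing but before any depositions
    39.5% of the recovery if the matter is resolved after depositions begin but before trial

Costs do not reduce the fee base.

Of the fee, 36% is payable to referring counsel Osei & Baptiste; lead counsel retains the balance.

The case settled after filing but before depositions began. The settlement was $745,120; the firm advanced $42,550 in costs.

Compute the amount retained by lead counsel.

Fee base is the gross recovery, $745,120; costs are reimbursed separately.
The matter settled after filing but before depositions began, so the 33.5% rate applies.
$745,120 × 33.5% = $249,615.20
Referral share: 36% of $249,615.20 = $89,861.47; lead counsel retains $249,615.20 − $89,861.47 = $159,753.73.

$159,753.73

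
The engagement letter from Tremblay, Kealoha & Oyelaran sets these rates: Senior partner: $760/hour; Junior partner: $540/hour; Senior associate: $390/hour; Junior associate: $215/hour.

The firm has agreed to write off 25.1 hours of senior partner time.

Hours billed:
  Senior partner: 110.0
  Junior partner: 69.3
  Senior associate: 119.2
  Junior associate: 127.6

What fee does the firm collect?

$175,868.00

Senior partner: 110.0 × $760 = $83,600.00
Junior partner: 69.3 × $540 = $37,422.00
Senior associate: 119.2 × $390 = $46,488.00
Junior associate: 127.6 × $215 = $27,434.00
Subtotal: $194,944.00
Write-off: 25.1 × $760 = $19,076.00
Total: $194,944.00 − $19,076.00 = $175,868.00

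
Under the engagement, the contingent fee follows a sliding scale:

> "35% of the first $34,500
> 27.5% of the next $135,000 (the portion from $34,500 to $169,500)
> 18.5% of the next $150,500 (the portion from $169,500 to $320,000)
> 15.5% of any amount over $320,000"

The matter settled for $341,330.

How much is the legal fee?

$80,348.65

First $34,500 at 35% = $12,075.00
Next $135,000 at 27.5% = $37,125.00
Next $150,500 at 18.5% = $27,842.50
Remaining $21,330 at 15.5% = $3,306.15
Fee: $12,075.00 + $37,125.00 + $27,842.50 + $3,306.15 = $80,348.65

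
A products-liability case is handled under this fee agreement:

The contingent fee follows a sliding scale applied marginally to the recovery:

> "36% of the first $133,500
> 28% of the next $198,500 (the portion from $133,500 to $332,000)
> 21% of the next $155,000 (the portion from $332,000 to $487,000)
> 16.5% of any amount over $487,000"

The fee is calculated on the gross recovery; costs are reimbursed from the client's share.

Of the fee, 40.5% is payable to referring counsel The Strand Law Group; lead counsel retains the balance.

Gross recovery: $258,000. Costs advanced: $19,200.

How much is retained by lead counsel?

$49,337.40

Fee base is the gross recovery, $258,000; costs are reimbursed separately.
First $133,500 at 36% = $48,060.00
Remaining $124,500 at 28% = $34,860.00
Fee: $48,060.00 + $34,860.00 = $82,920.00
Referral share: 40.5% of $82,920.00 = $33,582.60; lead counsel retains $82,920.00 − $33,582.60 = $49,337.40.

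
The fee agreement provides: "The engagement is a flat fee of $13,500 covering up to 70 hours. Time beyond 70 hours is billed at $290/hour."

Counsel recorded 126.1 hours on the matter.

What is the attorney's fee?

$29,769.00

Flat fee: $13,500.00
Excess hours: 126.1 − 70 = 56.1
Overrun: 56.1 × $290 = $16,269.00
Total: $13,500.00 + $16,269.00 = $29,769.00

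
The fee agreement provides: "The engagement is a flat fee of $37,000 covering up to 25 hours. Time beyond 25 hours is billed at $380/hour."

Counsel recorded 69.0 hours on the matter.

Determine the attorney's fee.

$53,720.00

Flat fee: $37,000.00
Excess hours: 69.0 − 25 = 44.0
Overrun: 44.0 × $380 = $16,720.00
Total: $37,000.00 + $16,720.00 = $53,720.00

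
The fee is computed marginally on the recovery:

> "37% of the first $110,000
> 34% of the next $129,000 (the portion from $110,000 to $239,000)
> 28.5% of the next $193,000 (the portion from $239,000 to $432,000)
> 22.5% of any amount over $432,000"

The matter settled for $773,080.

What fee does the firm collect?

First $110,000 at 37% = $40,700.00
Next $129,000 at 34% = $43,860.00
Next $193,000 at 28.5% = $55,005.00
Remaining $341,080 at 22.5% = $76,743.00
Fee: $40,700.00 + $43,860.00 + $55,005.00 + $76,743.00 = $216,308.00

$216,308.00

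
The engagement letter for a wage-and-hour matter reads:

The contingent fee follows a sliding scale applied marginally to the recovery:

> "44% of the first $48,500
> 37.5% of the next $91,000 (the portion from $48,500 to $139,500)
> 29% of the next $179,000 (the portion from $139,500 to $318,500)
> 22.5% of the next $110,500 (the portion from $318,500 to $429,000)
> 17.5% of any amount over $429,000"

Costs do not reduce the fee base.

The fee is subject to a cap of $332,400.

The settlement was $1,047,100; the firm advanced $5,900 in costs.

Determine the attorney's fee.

$240,405.00

Fee base is the gross recovery, $1,047,100; costs are reimbursed separately.
First $48,500 at 44% = $21,340.00
Next $91,000 at 37.5% = $34,125.00
Next $179,000 at 29% = $51,910.00
Next $110,500 at 22.5% = $24,862.50
Remaining $618,100 at 17.5% = $108,167.50
Fee: $21,340.00 + $34,125.00 + $51,910.00 + $24,862.50 + $108,167.50 = $240,405.00
$240,405.00 is under the $332,400 cap.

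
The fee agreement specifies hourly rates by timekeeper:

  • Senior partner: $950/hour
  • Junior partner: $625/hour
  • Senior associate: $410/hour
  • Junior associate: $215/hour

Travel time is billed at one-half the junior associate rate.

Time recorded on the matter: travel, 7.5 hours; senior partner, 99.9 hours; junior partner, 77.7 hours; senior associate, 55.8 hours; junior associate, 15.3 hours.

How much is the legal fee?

Senior partner: 99.9 × $950 = $94,905.00
Junior partner: 77.7 × $625 = $48,562.50
Senior associate: 55.8 × $410 = $22,878.00
Junior associate: 15.3 × $215 = $3,289.50
Subtotal: $94,905.00 + $48,562.50 + $22,878.00 + $3,289.50 = $169,635.00
Travel: 7.5 × ($215 ÷ 2) = 7.5 × $107.50 = $806.25
Total: $169,635.00 + $806.25 = $170,441.25

$170,441.25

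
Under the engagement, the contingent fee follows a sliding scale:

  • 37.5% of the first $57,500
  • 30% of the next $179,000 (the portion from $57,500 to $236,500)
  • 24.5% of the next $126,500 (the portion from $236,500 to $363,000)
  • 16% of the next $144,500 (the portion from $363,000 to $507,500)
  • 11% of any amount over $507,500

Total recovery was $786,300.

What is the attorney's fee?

First $57,500 at 37.5% = $21,562.50
Next $179,000 at 30% = $53,700.00
Next $126,500 at 24.5% = $30,992.50
Next $144,500 at 16% = $23,120.00
Remaining $278,800 at 11% = $30,668.00
Fee: $21,562.50 + $53,700.00 + $30,992.50 + $23,120.00 + $30,668.00 = $160,043.00

$160,043.00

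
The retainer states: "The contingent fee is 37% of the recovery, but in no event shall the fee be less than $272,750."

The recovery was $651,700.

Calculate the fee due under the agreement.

37% of $651,700 = $241,129.00
That is below the $272,750 minimum, so the minimum applies.

$272,750.00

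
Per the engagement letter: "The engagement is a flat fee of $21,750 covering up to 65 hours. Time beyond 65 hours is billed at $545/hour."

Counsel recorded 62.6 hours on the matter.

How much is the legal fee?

62.6 hours is within the 65-hour scope; only the flat fee applies.

$21,750.00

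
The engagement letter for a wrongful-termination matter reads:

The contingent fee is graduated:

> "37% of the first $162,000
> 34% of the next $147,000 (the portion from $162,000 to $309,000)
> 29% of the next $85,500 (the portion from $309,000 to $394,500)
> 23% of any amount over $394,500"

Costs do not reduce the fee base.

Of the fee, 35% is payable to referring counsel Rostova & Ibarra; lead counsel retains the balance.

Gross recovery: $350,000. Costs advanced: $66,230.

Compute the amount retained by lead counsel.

$79,176.50

Fee base is the gross recovery, $350,000; costs are reimbursed separately.
First $162,000 at 37% = $59,940.00
Next $147,000 at 34% = $49,980.00
Remaining $41,000 at 29% = $11,890.00
Fee: $59,940.00 + $49,980.00 + $11,890.00 = $121,810.00
Referral share: 35% of $121,810.00 = $42,633.50; lead counsel retains $121,810.00 − $42,633.50 = $79,176.50.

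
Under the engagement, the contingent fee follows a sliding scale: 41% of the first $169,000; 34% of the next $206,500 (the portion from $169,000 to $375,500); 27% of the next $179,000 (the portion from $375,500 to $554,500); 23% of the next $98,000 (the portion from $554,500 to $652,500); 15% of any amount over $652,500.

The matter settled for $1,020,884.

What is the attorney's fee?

First $169,000 at 41% = $69,290.00
Next $206,500 at 34% = $70,210.00
Next $179,000 at 27% = $48,330.00
Next $98,000 at 23% = $22,540.00
Remaining $368,384 at 15% = $55,257.60
Fee: $69,290.00 + $70,210.00 + $48,330.00 + $22,540.00 + $55,257.60 = $265,627.60

$265,627.60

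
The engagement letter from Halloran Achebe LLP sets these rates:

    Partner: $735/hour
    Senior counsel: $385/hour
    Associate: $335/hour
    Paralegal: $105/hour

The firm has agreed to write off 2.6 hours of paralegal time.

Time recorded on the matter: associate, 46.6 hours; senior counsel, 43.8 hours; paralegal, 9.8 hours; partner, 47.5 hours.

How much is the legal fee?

$68,142.50

Partner: 47.5 × $735 = $34,912.50
Senior counsel: 43.8 × $385 = $16,863.00
Associate: 46.6 × $335 = $15,611.00
Paralegal: 9.8 × $105 = $1,029.00
Subtotal: $68,415.50
Write-off: 2.6 × $105 = $273.00
Total: $68,415.50 − $273.00 = $68,142.50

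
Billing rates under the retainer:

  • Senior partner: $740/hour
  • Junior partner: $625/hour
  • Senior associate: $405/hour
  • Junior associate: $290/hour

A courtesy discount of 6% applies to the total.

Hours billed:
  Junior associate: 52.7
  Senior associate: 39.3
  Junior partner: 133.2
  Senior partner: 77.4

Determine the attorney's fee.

Senior partner: 77.4 × $740 = $57,276.00
Junior partner: 133.2 × $625 = $83,250.00
Senior associate: 39.3 × $405 = $15,916.50
Junior associate: 52.7 × $290 = $15,283.00
Subtotal: $171,725.50
Less 6% discount: −$10,303.53
Total: $171,725.50 − $10,303.53 = $161,421.97

$161,421.97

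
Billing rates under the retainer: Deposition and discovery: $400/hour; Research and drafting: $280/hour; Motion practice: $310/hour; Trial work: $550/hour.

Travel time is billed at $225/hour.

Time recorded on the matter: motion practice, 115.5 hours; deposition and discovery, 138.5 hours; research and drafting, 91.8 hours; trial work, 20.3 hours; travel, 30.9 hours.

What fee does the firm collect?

Deposition and discovery: 138.5 × $400 = $55,400.00
Research and drafting: 91.8 × $280 = $25,704.00
Motion practice: 115.5 × $310 = $35,805.00
Trial work: 20.3 × $550 = $11,165.00
Subtotal: $55,400.00 + $25,704.00 + $35,805.00 + $11,165.00 = $128,074.00
Travel: 30.9 × $225 = $6,952.50
Total: $128,074.00 + $6,952.50 = $135,026.50

$135,026.50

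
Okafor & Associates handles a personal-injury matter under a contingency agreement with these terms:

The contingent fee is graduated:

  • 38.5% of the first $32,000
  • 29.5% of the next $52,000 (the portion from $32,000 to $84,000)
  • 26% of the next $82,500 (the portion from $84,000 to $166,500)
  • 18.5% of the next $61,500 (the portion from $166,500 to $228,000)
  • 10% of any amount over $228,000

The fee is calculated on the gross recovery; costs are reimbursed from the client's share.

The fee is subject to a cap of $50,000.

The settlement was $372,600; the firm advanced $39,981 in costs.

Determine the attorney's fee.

$50,000.00

Fee base is the gross recovery, $372,600; costs are reimbursed separately.
First $32,000 at 38.5% = $12,320.00
Next $52,000 at 29.5% = $15,340.00
Next $82,500 at 26% = $21,450.00
Next $61,500 at 18.5% = $11,377.50
Remaining $144,600 at 10% = $14,460.00
Fee: $12,320.00 + $15,340.00 + $21,450.00 + $11,377.50 + $14,460.00 = $74,947.50
$74,947.50 exceeds the $50,000 cap, so the fee is capped at $50,000.00.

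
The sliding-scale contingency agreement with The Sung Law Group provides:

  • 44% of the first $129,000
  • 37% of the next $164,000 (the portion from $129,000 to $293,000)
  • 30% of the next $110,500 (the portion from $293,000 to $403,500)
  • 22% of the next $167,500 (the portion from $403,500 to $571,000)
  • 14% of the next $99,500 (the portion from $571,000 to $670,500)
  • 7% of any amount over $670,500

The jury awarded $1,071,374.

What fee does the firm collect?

First $129,000 at 44% = $56,760.00
Next $164,000 at 37% = $60,680.00
Next $110,500 at 30% = $33,150.00
Next $167,500 at 22% = $36,850.00
Next $99,500 at 14% = $13,930.00
Remaining $400,874 at 7% = $28,061.18
Fee: $56,760.00 + $60,680.00 + $33,150.00 + $36,850.00 + $13,930.00 + $28,061.18 = $229,431.18

$229,431.18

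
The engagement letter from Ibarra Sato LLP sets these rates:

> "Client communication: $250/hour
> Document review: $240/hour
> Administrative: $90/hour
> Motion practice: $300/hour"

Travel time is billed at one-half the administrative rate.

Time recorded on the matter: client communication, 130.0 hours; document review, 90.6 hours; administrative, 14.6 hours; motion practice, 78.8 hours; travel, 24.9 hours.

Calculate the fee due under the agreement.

$80,318.50

Client communication: 130.0 × $250 = $32,500.00
Document review: 90.6 × $240 = $21,744.00
Administrative: 14.6 × $90 = $1,314.00
Motion practice: 78.8 × $300 = $23,640.00
Subtotal: $32,500.00 + $21,744.00 + $1,314.00 + $23,640.00 = $79,198.00
Travel: 24.9 × ($90 ÷ 2) = 24.9 × $45.00 = $1,120.50
Total: $79,198.00 + $1,120.50 = $80,318.50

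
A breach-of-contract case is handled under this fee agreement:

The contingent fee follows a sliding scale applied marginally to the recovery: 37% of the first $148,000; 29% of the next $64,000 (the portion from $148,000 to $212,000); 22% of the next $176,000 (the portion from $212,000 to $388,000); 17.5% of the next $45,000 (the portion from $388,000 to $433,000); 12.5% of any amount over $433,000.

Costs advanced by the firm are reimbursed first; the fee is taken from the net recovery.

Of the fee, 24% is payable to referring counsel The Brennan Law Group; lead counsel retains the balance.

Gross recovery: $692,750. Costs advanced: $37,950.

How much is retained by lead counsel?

Fee base (net of costs): $692,750 − $37,950 = $654,800
First $148,000 at 37% = $54,760.00
Next $64,000 at 29% = $18,560.00
Next $176,000 at 22% = $38,720.00
Next $45,000 at 17.5% = $7,875.00
Remaining $221,800 at 12.5% = $27,725.00
Fee: $54,760.00 + $18,560.00 + $38,720.00 + $7,875.00 + $27,725.00 = $147,640.00
Referral share: 24% of $147,640.00 = $35,433.60; lead counsel retains $147,640.00 − $35,433.60 = $112,206.40.

$112,206.40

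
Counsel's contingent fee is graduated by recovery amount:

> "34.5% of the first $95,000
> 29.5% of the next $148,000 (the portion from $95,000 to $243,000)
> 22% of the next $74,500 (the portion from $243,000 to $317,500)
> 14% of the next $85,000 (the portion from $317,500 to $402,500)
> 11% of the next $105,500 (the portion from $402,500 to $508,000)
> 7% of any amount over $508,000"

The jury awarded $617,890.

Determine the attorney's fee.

First $95,000 at 34.5% = $32,775.00
Next $148,000 at 29.5% = $43,660.00
Next $74,500 at 22% = $16,390.00
Next $85,000 at 14% = $11,900.00
Next $105,500 at 11% = $11,605.00
Remaining $109,890 at 7% = $7,692.30
Fee: $32,775.00 + $43,660.00 + $16,390.00 + $11,900.00 + $11,605.00 + $7,692.30 = $124,022.30

$124,022.30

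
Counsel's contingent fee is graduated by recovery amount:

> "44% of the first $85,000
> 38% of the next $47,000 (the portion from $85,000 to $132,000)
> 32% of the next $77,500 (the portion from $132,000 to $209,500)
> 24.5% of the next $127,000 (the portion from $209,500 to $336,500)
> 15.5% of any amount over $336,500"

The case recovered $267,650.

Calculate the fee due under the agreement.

$94,306.75

First $85,000 at 44% = $37,400.00
Next $47,000 at 38% = $17,860.00
Next $77,500 at 32% = $24,800.00
Remaining $58,150 at 24.5% = $14,246.75
Fee: $37,400.00 + $17,860.00 + $24,800.00 + $14,246.75 = $94,306.75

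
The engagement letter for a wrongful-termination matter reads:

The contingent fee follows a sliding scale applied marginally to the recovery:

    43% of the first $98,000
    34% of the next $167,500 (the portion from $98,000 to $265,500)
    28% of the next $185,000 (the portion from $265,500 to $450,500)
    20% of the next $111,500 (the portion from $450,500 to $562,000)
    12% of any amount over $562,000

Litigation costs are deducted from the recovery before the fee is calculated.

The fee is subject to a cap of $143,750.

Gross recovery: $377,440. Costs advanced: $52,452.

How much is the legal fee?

$115,746.64

Fee base (net of costs): $377,440 − $52,452 = $324,988
First $98,000 at 43% = $42,140.00
Next $167,500 at 34% = $56,950.00
Remaining $59,488 at 28% = $16,656.64
Fee: $42,140.00 + $56,950.00 + $16,656.64 = $115,746.64
$115,746.64 is under the $143,750 cap.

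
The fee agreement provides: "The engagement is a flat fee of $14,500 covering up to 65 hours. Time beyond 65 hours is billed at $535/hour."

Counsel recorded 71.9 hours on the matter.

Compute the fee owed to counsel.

Flat fee: $14,500.00
Excess hours: 71.9 − 65 = 6.9
Overrun: 6.9 × $535 = $3,691.50
Total: $14,500.00 + $3,691.50 = $18,191.50

$18,191.50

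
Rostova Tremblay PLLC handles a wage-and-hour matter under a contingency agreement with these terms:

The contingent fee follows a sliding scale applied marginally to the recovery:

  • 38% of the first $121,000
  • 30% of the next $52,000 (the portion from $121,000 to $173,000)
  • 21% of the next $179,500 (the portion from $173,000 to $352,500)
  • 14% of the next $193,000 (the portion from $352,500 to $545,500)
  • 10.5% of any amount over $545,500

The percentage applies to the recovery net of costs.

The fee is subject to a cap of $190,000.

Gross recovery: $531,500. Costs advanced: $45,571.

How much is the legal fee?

$117,955.06

Fee base (net of costs): $531,500 − $45,571 = $485,929
First $121,000 at 38% = $45,980.00
Next $52,000 at 30% = $15,600.00
Next $179,500 at 21% = $37,695.00
Remaining $133,429 at 14% = $18,680.06
Fee: $45,980.00 + $15,600.00 + $37,695.00 + $18,680.06 = $117,955.06
$117,955.06 is under the $190,000 cap.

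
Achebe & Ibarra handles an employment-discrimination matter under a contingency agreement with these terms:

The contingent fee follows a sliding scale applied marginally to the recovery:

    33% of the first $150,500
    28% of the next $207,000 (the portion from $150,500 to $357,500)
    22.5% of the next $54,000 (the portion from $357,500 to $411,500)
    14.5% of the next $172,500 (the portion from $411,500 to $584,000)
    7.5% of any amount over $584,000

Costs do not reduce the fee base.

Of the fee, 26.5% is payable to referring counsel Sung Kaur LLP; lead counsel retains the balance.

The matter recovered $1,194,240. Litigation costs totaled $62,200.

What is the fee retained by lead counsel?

Fee base is the gross recovery, $1,194,240; costs are reimbursed separately.
First $150,500 at 33% = $49,665.00
Next $207,000 at 28% = $57,960.00
Next $54,000 at 22.5% = $12,150.00
Next $172,500 at 14.5% = $25,012.50
Remaining $610,240 at 7.5% = $45,768.00
Fee: $49,665.00 + $57,960.00 + $12,150.00 + $25,012.50 + $45,768.00 = $190,555.50
Referral share: 26.5% of $190,555.50 = $50,497.21; lead counsel retains $190,555.50 − $50,497.21 = $140,058.29.

$140,058.29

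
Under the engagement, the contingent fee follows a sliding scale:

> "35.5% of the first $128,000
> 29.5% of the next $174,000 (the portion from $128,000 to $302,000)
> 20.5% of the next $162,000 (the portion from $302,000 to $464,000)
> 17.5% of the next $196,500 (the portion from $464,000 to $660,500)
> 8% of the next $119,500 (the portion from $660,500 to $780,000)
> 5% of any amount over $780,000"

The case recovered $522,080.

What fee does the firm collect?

First $128,000 at 35.5% = $45,440.00
Next $174,000 at 29.5% = $51,330.00
Next $162,000 at 20.5% = $33,210.00
Remaining $58,080 at 17.5% = $10,164.00
Fee: $45,440.00 + $51,330.00 + $33,210.00 + $10,164.00 = $140,144.00

$140,144.00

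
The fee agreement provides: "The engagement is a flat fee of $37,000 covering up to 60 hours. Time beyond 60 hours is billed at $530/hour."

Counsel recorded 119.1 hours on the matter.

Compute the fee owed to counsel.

Flat fee: $37,000.00
Excess hours: 119.1 − 60 = 59.1
Overrun: 59.1 × $530 = $31,323.00
Total: $37,000.00 + $31,323.00 = $68,323.00

$68,323.00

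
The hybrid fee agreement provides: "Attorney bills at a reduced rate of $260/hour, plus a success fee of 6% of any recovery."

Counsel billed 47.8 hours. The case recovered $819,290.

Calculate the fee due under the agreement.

$61,585.40

Hourly: 47.8 × $260 = $12,428.00
Success fee: 6% of $819,290 = $49,157.40
Total: $12,428.00 + $49,157.40 = $61,585.40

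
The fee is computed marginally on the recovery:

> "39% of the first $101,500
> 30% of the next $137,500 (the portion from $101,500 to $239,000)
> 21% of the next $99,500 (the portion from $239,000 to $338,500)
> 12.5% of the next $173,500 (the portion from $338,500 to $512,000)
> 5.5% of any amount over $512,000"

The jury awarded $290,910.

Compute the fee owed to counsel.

First $101,500 at 39% = $39,585.00
Next $137,500 at 30% = $41,250.00
Remaining $51,910 at 21% = $10,901.10
Fee: $39,585.00 + $41,250.00 + $10,901.10 = $91,736.10

$91,736.10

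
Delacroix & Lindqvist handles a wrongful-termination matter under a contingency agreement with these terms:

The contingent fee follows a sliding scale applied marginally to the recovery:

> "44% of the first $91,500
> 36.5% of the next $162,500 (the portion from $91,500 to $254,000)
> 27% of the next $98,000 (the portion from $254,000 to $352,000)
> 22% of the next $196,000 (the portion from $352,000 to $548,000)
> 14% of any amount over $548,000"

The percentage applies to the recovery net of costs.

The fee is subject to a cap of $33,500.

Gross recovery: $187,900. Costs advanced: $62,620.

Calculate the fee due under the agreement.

Fee base (net of costs): $187,900 − $62,620 = $125,280
First $91,500 at 44% = $40,260.00
Remaining $33,780 at 36.5% = $12,329.70
Fee: $40,260.00 + $12,329.70 = $52,589.70
$52,589.70 exceeds the $33,500 cap, so the fee is capped at $33,500.00.

$33,500.00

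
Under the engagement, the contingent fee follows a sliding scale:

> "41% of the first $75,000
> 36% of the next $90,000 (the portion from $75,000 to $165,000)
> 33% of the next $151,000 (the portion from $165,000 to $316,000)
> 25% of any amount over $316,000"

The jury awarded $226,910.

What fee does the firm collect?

$83,580.30

First $75,000 at 41% = $30,750.00
Next $90,000 at 36% = $32,400.00
Remaining $61,910 at 33% = $20,430.30
Fee: $30,750.00 + $32,400.00 + $20,430.30 = $83,580.30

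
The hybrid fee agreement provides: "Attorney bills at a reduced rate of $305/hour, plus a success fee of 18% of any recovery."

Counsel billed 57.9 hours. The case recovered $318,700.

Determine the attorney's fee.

Hourly: 57.9 × $305 = $17,659.50
Success fee: 18% of $318,700 = $57,366.00
Total: $17,659.50 + $57,366.00 = $75,025.50

$75,025.50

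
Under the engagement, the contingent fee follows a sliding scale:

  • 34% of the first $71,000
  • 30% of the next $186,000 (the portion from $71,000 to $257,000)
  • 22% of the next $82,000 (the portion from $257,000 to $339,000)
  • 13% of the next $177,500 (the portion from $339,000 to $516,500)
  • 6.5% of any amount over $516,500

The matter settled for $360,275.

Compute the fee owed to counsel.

First $71,000 at 34% = $24,140.00
Next $186,000 at 30% = $55,800.00
Next $82,000 at 22% = $18,040.00
Remaining $21,275 at 13% = $2,765.75
Fee: $24,140.00 + $55,800.00 + $18,040.00 + $2,765.75 = $100,745.75

$100,745.75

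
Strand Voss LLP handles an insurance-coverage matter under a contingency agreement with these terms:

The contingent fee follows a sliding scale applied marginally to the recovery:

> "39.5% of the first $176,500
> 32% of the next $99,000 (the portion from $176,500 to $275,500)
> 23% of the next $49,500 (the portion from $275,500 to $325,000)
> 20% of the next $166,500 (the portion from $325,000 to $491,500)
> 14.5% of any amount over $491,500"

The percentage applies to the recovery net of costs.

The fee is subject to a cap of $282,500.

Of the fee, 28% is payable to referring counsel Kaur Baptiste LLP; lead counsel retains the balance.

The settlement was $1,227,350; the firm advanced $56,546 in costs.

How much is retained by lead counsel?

Fee base (net of costs): $1,227,350 − $56,546 = $1,170,804
First $176,500 at 39.5% = $69,717.50
Next $99,000 at 32% = $31,680.00
Next $49,500 at 23% = $11,385.00
Next $166,500 at 20% = $33,300.00
Remaining $679,304 at 14.5% = $98,499.08
Fee: $69,717.50 + $31,680.00 + $11,385.00 + $33,300.00 + $98,499.08 = $244,581.58
$244,581.58 is under the $282,500 cap.
Referral share: 28% of $244,581.58 = $68,482.84; lead counsel retains $244,581.58 − $68,482.84 = $176,098.74.

$176,098.74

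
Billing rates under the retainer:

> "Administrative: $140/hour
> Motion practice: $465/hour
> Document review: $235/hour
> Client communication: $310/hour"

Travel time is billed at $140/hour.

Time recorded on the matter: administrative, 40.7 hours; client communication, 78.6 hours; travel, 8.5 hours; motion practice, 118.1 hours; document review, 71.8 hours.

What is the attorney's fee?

$103,043.50

Administrative: 40.7 × $140 = $5,698.00
Motion practice: 118.1 × $465 = $54,916.50
Document review: 71.8 × $235 = $16,873.00
Client communication: 78.6 × $310 = $24,366.00
Subtotal: $5,698.00 + $54,916.50 + $16,873.00 + $24,366.00 = $101,853.50
Travel: 8.5 × $140 = $1,190.00
Total: $101,853.50 + $1,190.00 = $103,043.50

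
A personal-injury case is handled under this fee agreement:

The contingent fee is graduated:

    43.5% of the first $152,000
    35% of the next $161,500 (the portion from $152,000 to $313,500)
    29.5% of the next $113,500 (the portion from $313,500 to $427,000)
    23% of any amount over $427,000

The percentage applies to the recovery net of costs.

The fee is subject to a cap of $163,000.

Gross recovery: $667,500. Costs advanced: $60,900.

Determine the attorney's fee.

$163,000.00

Fee base (net of costs): $667,500 − $60,900 = $606,600
First $152,000 at 43.5% = $66,120.00
Next $161,500 at 35% = $56,525.00
Next $113,500 at 29.5% = $33,482.50
Remaining $179,600 at 23% = $41,308.00
Fee: $66,120.00 + $56,525.00 + $33,482.50 + $41,308.00 = $197,435.50
$197,435.50 exceeds the $163,000 cap, so the fee is capped at $163,000.00.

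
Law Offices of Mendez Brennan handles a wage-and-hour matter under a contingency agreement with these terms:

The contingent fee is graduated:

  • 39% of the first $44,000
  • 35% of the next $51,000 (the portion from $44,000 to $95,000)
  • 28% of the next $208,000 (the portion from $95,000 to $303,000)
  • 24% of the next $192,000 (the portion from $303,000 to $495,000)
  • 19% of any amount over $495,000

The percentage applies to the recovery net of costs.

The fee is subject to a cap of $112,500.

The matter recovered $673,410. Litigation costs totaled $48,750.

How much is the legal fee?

$112,500.00

Fee base (net of costs): $673,410 − $48,750 = $624,660
First $44,000 at 39% = $17,160.00
Next $51,000 at 35% = $17,850.00
Next $208,000 at 28% = $58,240.00
Next $192,000 at 24% = $46,080.00
Remaining $129,660 at 19% = $24,635.40
Fee: $17,160.00 + $17,850.00 + $58,240.00 + $46,080.00 + $24,635.40 = $163,965.40
$163,965.40 exceeds the $112,500 cap, so the fee is capped at $112,500.00.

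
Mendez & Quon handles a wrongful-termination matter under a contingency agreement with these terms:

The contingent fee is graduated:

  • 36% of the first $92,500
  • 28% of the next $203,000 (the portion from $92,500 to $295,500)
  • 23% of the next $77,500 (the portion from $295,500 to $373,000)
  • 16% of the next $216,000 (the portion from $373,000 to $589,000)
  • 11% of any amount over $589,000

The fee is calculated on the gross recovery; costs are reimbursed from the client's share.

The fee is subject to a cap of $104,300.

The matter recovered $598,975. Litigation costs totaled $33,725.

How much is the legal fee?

Fee base is the gross recovery, $598,975; costs are reimbursed separately.
First $92,500 at 36% = $33,300.00
Next $203,000 at 28% = $56,840.00
Next $77,500 at 23% = $17,825.00
Next $216,000 at 16% = $34,560.00
Remaining $9,975 at 11% = $1,097.25
Fee: $33,300.00 + $56,840.00 + $17,825.00 + $34,560.00 + $1,097.25 = $143,622.25
$143,622.25 exceeds the $104,300 cap, so the fee is capped at $104,300.00.

$104,300.00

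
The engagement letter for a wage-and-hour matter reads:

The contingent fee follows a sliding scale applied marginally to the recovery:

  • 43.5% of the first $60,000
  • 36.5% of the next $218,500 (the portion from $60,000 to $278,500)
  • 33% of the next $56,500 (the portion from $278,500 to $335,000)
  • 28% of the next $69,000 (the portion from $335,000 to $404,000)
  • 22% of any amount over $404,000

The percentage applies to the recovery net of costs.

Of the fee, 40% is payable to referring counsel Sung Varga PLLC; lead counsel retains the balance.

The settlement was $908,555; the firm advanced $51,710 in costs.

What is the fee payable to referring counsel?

$97,377.36

Fee base (net of costs): $908,555 − $51,710 = $856,845
First $60,000 at 43.5% = $26,100.00
Next $218,500 at 36.5% = $79,752.50
Next $56,500 at 33% = $18,645.00
Next $69,000 at 28% = $19,320.00
Remaining $452,845 at 22% = $99,625.90
Fee: $26,100.00 + $79,752.50 + $18,645.00 + $19,320.00 + $99,625.90 = $243,443.40
Referral share: 40% of $243,443.40 = $97,377.36; lead counsel retains $243,443.40 − $97,377.36 = $146,066.04.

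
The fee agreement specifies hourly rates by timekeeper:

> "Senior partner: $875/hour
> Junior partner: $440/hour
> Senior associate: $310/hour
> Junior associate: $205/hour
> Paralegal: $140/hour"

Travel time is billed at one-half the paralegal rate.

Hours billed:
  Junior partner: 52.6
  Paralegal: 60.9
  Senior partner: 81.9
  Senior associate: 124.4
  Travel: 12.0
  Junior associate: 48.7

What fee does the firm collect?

Senior partner: 81.9 × $875 = $71,662.50
Junior partner: 52.6 × $440 = $23,144.00
Senior associate: 124.4 × $310 = $38,564.00
Junior associate: 48.7 × $205 = $9,983.50
Paralegal: 60.9 × $140 = $8,526.00
Subtotal: $71,662.50 + $23,144.00 + $38,564.00 + $9,983.50 + $8,526.00 = $151,880.00
Travel: 12.0 × ($140 ÷ 2) = 12.0 × $70.00 = $840.00
Total: $151,880.00 + $840.00 = $152,720.00

$152,720.00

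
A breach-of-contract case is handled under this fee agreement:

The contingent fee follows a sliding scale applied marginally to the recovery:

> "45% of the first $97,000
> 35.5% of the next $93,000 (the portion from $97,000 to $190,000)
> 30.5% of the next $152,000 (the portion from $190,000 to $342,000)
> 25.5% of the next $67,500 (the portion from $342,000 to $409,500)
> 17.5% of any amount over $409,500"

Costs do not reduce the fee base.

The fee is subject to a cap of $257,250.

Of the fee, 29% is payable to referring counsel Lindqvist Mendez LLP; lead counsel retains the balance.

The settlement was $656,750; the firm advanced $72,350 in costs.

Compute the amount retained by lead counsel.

Fee base is the gross recovery, $656,750; costs are reimbursed separately.
First $97,000 at 45% = $43,650.00
Next $93,000 at 35.5% = $33,015.00
Next $152,000 at 30.5% = $46,360.00
Next $67,500 at 25.5% = $17,212.50
Remaining $247,250 at 17.5% = $43,268.75
Fee: $43,650.00 + $33,015.00 + $46,360.00 + $17,212.50 + $43,268.75 = $183,506.25
$183,506.25 is under the $257,250 cap.
Referral share: 29% of $183,506.25 = $53,216.81; lead counsel retains $183,506.25 − $53,216.81 = $130,289.44.

$130,289.44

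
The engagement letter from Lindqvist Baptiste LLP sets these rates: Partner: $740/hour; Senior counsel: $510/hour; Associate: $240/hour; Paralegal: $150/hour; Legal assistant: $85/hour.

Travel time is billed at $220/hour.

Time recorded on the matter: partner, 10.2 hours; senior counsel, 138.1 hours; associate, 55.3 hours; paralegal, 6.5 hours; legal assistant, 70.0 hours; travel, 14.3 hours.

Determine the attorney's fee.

$101,322.00

Partner: 10.2 × $740 = $7,548.00
Senior counsel: 138.1 × $510 = $70,431.00
Associate: 55.3 × $240 = $13,272.00
Paralegal: 6.5 × $150 = $975.00
Legal assistant: 70.0 × $85 = $5,950.00
Subtotal: $7,548.00 + $70,431.00 + $13,272.00 + $975.00 + $5,950.00 = $98,176.00
Travel: 14.3 × $220 = $3,146.00
Total: $98,176.00 + $3,146.00 = $101,322.00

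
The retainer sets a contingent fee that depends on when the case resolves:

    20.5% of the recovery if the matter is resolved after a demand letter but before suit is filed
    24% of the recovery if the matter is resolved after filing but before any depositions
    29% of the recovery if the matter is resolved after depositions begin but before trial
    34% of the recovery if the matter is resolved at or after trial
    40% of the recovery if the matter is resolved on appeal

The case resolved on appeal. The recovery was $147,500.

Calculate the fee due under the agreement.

The matter resolved on appeal, so the 40% rate applies.
$147,500 × 40% = $59,000.00

$59,000.00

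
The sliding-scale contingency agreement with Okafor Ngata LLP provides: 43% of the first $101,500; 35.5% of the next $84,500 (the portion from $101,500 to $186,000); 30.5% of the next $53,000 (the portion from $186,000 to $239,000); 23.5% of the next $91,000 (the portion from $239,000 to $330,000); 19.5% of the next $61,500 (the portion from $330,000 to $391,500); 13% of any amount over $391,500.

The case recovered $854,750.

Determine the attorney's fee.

$183,407.50

First $101,500 at 43% = $43,645.00
Next $84,500 at 35.5% = $29,997.50
Next $53,000 at 30.5% = $16,165.00
Next $91,000 at 23.5% = $21,385.00
Next $61,500 at 19.5% = $11,992.50
Remaining $463,250 at 13% = $60,222.50
Fee: $43,645.00 + $29,997.50 + $16,165.00 + $21,385.00 + $11,992.50 + $60,222.50 = $183,407.50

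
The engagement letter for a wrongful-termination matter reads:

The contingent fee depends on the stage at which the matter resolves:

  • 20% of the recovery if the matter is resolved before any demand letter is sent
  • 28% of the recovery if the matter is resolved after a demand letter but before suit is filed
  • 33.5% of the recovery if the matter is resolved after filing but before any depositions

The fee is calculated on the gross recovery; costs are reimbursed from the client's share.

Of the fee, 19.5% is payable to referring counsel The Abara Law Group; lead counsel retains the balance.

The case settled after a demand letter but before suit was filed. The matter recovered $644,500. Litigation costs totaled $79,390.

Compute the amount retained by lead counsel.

$145,270.30

Fee base is the gross recovery, $644,500; costs are reimbursed separately.
The matter settled after a demand letter but before suit was filed, so the 28% rate applies.
$644,500 × 28% = $180,460.00
Referral share: 19.5% of $180,460.00 = $35,189.70; lead counsel retains $180,460.00 − $35,189.70 = $145,270.30.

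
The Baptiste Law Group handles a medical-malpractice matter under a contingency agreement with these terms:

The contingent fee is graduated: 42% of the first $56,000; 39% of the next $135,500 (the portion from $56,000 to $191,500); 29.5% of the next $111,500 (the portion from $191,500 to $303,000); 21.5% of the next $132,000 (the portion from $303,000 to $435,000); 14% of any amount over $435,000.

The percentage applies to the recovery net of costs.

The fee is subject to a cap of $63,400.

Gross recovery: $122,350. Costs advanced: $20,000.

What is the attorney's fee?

$41,596.50

Fee base (net of costs): $122,350 − $20,000 = $102,350
First $56,000 at 42% = $23,520.00
Remaining $46,350 at 39% = $18,076.50
Fee: $23,520.00 + $18,076.50 = $41,596.50
$41,596.50 is under the $63,400 cap.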